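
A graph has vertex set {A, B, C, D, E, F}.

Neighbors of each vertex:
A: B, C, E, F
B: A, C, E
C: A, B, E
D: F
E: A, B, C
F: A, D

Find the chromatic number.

4

A, B, C, E are pairwise adjacent (a clique of size 4), so at least 4 colors are needed.
4 colors suffice: A=1, B=3, C=4, D=1, E=2, F=2. No two adjacent vertices share a color.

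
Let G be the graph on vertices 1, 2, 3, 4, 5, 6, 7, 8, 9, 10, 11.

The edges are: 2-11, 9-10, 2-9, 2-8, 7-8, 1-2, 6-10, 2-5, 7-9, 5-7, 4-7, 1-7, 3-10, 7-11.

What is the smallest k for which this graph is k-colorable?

4 and 7 are adjacent, so at least 2 colors are needed.
2 colors suffice: 1=b, 2=a, 3=b, 4=b, 5=b, 6=b, 7=a, 8=b, 9=b, 10=a, 11=b. Each edge has distinct colors on its endpoints.

2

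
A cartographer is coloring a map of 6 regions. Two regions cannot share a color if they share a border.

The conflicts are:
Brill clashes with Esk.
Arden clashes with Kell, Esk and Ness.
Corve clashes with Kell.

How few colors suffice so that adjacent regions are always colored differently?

2

Arden and Esk conflict, so at least 2 colors are needed.
2 colors suffice: color 1 → {Brill, Arden, Corve}; color 2 → {Kell, Esk, Ness}. No two conflicting regions share a color.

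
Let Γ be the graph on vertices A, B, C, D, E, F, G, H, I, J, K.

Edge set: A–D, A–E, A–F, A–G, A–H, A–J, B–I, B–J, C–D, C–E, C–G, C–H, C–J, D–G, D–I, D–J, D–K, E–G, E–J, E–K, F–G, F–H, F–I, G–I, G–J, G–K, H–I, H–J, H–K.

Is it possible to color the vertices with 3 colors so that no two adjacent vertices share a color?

A, E, G, J are pairwise adjacent (a clique of size 4), so at least 4 colors are needed.
So 3 colors are not enough.

No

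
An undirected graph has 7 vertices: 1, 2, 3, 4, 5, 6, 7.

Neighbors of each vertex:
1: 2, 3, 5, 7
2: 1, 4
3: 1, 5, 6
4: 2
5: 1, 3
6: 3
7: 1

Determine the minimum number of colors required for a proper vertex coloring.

3

1, 3, 5 are mutually adjacent, so at least 3 colors are needed.
A valid assignment using 3 colors: 1=red, 2=blue, 3=blue, 4=red, 5=green, 6=red, 7=blue. No two adjacent vertices share a color.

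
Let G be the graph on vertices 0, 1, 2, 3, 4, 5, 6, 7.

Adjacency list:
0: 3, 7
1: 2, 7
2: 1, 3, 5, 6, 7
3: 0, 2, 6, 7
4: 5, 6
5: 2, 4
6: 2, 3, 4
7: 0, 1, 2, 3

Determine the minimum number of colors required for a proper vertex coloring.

2, 3, 6 form a triangle, so at least 3 colors are needed.
A valid assignment using 3 colors: 0=a, 1=c, 2=a, 3=c, 4=a, 5=b, 6=b, 7=b. No two adjacent vertices share a color.

3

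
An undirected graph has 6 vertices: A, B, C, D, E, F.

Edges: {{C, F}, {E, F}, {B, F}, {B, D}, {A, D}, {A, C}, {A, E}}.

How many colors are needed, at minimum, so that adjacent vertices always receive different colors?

3

The cycle F-B-D-A-E-F has odd length 5, so it cannot be 2-colored; at least 3 colors are needed.
One proper 3-coloring: A=1, B=3, C=2, D=2, E=2, F=1. Every edge joins two different colors.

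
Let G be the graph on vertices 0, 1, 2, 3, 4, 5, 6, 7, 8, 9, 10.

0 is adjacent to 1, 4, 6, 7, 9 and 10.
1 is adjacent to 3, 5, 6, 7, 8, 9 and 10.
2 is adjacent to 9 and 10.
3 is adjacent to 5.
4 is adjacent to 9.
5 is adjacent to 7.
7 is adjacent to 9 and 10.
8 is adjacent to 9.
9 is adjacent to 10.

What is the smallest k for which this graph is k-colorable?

0, 1, 7, 9, 10 are mutually adjacent (a clique of size 5), so at least 5 colors are needed.
One proper 5-coloring: 0=c, 1=a, 2=a, 3=c, 4=a, 5=b, 6=b, 7=d, 8=c, 9=b, 10=e. Each edge has distinct colors on its endpoints.

5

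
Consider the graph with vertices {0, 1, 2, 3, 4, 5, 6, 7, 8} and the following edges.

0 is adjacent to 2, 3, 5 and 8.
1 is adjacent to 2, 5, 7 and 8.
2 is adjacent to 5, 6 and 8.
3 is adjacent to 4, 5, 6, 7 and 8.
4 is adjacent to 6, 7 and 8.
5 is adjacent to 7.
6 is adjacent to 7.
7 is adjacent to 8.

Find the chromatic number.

4

3, 4, 6, 7 form a clique, so at least 4 colors are needed.
4 colors suffice: color red → {2, 3}; color blue → {5, 6, 8}; color green → {0, 7}; color yellow → {1, 4}. Each edge has distinct colors on its endpoints.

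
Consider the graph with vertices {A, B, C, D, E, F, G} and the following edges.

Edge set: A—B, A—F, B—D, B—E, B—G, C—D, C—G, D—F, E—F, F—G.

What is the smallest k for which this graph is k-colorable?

B and D are adjacent, so at least 2 colors are needed.
2 colors suffice: color red → {B, C, F}; color blue → {A, D, E, G}. No two adjacent vertices share a color.

2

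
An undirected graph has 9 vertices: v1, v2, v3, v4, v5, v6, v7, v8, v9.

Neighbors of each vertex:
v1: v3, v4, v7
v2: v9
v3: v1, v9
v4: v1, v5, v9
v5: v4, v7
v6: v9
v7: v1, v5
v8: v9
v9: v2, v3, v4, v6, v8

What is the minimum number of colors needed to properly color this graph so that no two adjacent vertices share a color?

2

v4 and v5 are adjacent, so at least 2 colors are needed.
A valid assignment using 2 colors: v1=R, v2=B, v3=B, v4=B, v5=R, v6=B, v7=B, v8=B, v9=R. No two adjacent vertices share a color.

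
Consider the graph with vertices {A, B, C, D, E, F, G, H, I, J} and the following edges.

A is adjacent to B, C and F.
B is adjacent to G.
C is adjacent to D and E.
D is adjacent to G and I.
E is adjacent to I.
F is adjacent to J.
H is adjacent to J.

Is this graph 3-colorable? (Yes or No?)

The chromatic number is 3. The cycle A-B-G-D-C-A has odd length 5, so it cannot be 2-colored; at least 3 colors are needed.
3 colors suffice: color 1 → {A, D, E, J}; color 2 → {C, F, G, H, I}; color 3 → {B}.
That is already a proper 3-coloring.

Yes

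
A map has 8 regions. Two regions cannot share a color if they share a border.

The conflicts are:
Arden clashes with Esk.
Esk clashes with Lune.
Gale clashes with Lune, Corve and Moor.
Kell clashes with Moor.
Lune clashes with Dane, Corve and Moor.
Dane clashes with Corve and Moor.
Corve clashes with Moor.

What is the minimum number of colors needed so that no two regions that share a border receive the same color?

Gale, Lune, Corve, Moor pairwise conflict, so at least 4 colors are needed.
4 colors suffice: color 1 → {Arden, Kell, Lune}; color 2 → {Esk, Moor}; color 3 → {Corve}; color 4 → {Gale, Dane}. No two conflicting regions share a color.

4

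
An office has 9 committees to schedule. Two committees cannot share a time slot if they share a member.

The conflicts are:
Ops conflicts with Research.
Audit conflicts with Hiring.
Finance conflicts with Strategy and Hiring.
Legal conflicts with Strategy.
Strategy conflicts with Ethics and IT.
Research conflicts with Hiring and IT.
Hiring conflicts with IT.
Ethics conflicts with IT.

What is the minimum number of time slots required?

3

Research, Hiring, IT all conflict with each other, so at least 3 time slots are needed.
3 time slots suffice: time slot 1 → {Ops, Audit, Finance, Legal, IT}; time slot 2 → {Strategy, Hiring}; time slot 3 → {Research, Ethics}. Each listed conflict is separated.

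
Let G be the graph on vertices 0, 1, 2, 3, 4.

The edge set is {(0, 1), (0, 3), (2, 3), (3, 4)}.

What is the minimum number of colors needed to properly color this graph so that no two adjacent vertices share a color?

2

2 and 3 are adjacent, so at least 2 colors are needed.
One proper 2-coloring: 0=b, 1=a, 2=b, 3=a, 4=b. Each edge has distinct colors on its endpoints.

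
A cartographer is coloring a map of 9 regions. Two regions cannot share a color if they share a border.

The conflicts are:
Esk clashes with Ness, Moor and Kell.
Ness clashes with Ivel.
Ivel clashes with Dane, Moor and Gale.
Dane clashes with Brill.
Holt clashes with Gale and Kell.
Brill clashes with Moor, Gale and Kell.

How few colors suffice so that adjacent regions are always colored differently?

2

Ness and Ivel conflict, so at least 2 colors are needed.
2 colors suffice: color 1 → {Esk, Ivel, Holt, Brill}; color 2 → {Ness, Dane, Moor, Gale, Kell}. Every pair that conflicts lands in different colors.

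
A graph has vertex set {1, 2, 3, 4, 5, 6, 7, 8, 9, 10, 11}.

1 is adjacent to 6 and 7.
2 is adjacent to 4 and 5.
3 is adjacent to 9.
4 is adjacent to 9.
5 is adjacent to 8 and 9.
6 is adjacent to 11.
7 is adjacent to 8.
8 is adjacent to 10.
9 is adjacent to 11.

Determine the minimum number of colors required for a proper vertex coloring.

The cycle 8-7-1-6-11-9-5-8 has odd length 7, so it cannot be 2-colored; at least 3 colors are needed.
A valid assignment using 3 colors: 1=green, 2=red, 3=blue, 4=blue, 5=blue, 6=red, 7=blue, 8=red, 9=red, 10=blue, 11=blue. Every edge joins two different colors.

3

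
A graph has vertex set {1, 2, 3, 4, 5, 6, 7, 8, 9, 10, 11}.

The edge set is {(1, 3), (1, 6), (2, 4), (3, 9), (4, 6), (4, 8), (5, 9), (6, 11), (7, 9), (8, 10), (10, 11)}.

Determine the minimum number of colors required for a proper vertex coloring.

The cycle 10-11-6-4-8-10 has odd length 5, so it cannot be 2-colored; at least 3 colors are needed.
3 colors suffice: color red → {1, 4, 9, 11}; color blue → {2, 3, 5, 6, 7, 8}; color green → {10}. No two adjacent vertices share a color.

3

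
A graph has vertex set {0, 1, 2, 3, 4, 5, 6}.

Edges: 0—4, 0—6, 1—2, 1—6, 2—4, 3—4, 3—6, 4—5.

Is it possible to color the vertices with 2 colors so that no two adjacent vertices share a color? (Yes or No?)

The cycle 0-4-2-1-6-0 has odd length 5, so it cannot be 2-colored; at least 3 colors are needed.
So 2 colors are not enough.

No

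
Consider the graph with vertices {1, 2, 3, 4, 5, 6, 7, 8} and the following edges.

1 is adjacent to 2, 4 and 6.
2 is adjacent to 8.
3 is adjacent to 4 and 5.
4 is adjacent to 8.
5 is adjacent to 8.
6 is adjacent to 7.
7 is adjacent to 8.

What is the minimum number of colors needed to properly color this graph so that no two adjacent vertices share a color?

The cycle 8-2-1-6-7-8 has odd length 5, so it cannot be 2-colored; at least 3 colors are needed.
One proper 3-coloring: 1=red, 2=blue, 3=red, 4=blue, 5=blue, 6=green, 7=blue, 8=red. Each edge has distinct colors on its endpoints.

3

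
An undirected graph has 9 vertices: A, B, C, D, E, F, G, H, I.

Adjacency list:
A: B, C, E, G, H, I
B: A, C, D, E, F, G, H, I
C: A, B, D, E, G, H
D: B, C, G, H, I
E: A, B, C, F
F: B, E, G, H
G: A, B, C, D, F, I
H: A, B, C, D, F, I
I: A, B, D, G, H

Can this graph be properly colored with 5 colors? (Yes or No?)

Yes

The chromatic number is 4. A, B, C, H are pairwise adjacent (a clique of size 4), so at least 4 colors are needed.
4 colors suffice: A=blue, B=red, C=green, D=blue, E=yellow, F=blue, G=yellow, H=yellow, I=green.
Since 5 ≥ 4, a proper 5-coloring certainly exists.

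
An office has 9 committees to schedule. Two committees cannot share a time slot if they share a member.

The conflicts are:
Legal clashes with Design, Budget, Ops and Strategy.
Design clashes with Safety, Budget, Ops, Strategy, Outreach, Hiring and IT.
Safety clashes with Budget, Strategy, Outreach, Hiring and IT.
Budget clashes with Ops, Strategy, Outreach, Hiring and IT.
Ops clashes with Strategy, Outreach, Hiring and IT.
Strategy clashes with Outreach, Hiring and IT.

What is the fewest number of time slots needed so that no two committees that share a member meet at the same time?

5

Design, Safety, Budget, Strategy, Hiring are mutually in conflict, so at least 5 time slots are needed.
Using 5 time slots: Legal=5, Design=3, Safety=4, Budget=1, Ops=4, Strategy=2, Outreach=5, Hiring=5, IT=5. Every pair that conflicts lands in different time slots.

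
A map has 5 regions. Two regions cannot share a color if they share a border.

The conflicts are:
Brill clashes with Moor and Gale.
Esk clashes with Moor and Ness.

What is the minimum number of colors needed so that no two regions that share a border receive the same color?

Esk and Moor conflict, so at least 2 colors are needed.
2 colors suffice: color 1 → {Brill, Esk}; color 2 → {Moor, Gale, Ness}. Every pair that conflicts lands in different colors.

2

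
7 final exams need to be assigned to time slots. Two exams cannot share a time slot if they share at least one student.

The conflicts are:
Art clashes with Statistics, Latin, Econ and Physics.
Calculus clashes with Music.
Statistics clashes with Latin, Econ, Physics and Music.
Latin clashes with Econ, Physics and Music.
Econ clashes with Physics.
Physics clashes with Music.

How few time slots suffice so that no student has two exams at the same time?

Art, Statistics, Latin, Econ, Physics pairwise conflict, so at least 5 time slots are needed.
5 time slots suffice: time slot 1 → {Calculus, Statistics}; time slot 2 → {Latin}; time slot 3 → {Physics}; time slot 4 → {Art, Music}; time slot 5 → {Econ}. Every pair that conflicts lands in different time slots.

5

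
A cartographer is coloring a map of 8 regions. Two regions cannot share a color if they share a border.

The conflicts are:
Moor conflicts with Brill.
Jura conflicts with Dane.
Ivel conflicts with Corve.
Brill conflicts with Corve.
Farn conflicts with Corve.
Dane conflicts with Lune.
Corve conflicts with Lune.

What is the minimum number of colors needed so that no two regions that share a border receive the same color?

Farn and Corve conflict, so at least 2 colors are needed.
2 colors suffice: color 1 → {Moor, Dane, Corve}; color 2 → {Jura, Ivel, Brill, Farn, Lune}. Each listed conflict is separated.

2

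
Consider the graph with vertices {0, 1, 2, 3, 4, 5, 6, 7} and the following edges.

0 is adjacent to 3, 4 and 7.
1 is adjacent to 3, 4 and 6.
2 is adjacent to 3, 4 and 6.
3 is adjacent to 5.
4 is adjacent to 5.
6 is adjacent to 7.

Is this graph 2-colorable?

The cycle 3-1-6-7-0-3 has odd length 5, so it cannot be 2-colored; at least 3 colors are needed.
So 2 colors are not enough.

No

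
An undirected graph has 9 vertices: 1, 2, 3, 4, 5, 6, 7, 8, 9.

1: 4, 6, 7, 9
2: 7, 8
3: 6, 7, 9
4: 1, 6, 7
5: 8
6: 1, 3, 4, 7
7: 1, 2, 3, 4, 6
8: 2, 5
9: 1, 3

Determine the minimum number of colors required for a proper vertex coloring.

1, 4, 6, 7 are pairwise adjacent (a clique of size 4), so at least 4 colors are needed.
4 colors suffice: color red → {7, 8, 9}; color blue → {2, 5, 6}; color green → {1, 3}; color yellow → {4}. Every edge joins two different colors.

4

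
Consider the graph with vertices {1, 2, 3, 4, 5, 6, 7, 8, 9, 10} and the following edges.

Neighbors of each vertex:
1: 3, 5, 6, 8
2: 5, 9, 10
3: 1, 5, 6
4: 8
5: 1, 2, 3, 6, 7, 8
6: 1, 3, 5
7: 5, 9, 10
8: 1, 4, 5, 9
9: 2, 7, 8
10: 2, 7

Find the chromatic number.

1, 3, 5, 6 form a clique, so at least 4 colors are needed.
4 colors suffice: color a → {4, 5, 9, 10}; color b → {1, 2, 7}; color c → {6, 8}; color d → {3}. Each edge has distinct colors on its endpoints.

4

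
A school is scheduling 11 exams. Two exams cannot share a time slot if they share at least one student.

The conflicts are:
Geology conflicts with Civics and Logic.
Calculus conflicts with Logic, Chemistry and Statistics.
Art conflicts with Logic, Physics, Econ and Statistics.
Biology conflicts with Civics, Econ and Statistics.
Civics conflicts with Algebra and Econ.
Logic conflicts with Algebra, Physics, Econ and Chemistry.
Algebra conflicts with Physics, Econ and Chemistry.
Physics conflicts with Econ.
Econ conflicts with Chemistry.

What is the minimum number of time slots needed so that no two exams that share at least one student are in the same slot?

4

Logic, Algebra, Econ, Chemistry all conflict with each other, so at least 4 time slots are needed.
4 time slots suffice: Geology=1, Calculus=3, Art=3, Biology=3, Civics=2, Logic=2, Algebra=3, Physics=4, Econ=1, Chemistry=4, Statistics=1. No two conflicting exams share a time slot.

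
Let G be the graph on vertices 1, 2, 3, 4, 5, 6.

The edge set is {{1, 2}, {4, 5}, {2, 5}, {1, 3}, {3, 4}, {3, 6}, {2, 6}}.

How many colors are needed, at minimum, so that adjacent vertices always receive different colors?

The cycle 3-1-2-5-4-3 has odd length 5, so it cannot be 2-colored; at least 3 colors are needed.
A valid assignment using 3 colors: 1=b, 2=a, 3=a, 4=b, 5=c, 6=b. Each edge has distinct colors on its endpoints.

3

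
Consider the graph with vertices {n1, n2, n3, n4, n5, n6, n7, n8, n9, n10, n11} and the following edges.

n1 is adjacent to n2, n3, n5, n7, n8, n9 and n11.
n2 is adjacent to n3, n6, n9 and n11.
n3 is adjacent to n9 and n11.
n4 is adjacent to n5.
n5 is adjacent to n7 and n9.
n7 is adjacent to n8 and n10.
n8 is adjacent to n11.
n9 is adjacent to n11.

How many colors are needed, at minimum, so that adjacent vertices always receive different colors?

5

n1, n2, n3, n9, n11 are mutually adjacent (a clique of size 5), so at least 5 colors are needed.
A valid assignment using 5 colors: n1=R, n2=B, n3=P, n4=R, n5=Y, n6=R, n7=B, n8=G, n9=G, n10=R, n11=Y. Each edge has distinct colors on its endpoints.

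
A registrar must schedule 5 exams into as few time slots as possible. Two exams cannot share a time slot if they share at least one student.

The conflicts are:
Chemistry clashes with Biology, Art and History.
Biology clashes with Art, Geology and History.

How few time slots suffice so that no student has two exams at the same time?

3

Chemistry, Biology, History pairwise conflict, so at least 3 time slots are needed.
3 time slots suffice: time slot 1 → {Biology}; time slot 2 → {Chemistry, Geology}; time slot 3 → {Art, History}. Each listed conflict is separated.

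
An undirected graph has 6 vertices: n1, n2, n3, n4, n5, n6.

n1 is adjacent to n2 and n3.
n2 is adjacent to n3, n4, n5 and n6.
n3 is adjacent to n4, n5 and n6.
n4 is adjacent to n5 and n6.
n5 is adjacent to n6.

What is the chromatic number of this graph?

5

n2, n3, n4, n5, n6 are mutually adjacent (a clique of size 5), so at least 5 colors are needed.
A valid assignment using 5 colors: n1=3, n2=2, n3=1, n4=5, n5=4, n6=3. No two adjacent vertices share a color.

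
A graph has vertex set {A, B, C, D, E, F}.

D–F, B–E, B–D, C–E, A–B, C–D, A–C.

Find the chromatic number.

2

C and E are adjacent, so at least 2 colors are needed.
2 colors suffice: color 1 → {B, C, F}; color 2 → {A, D, E}. Every edge joins two different colors.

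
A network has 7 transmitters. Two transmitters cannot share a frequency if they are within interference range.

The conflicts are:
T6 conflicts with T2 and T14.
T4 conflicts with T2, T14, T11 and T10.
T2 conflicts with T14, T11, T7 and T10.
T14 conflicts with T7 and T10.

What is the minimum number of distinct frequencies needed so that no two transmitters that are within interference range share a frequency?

4

T4, T2, T14, T10 all conflict with each other, so at least 4 frequencies are needed.
4 frequencies suffice: frequency 1 → {T2}; frequency 2 → {T14, T11}; frequency 3 → {T6, T4, T7}; frequency 4 → {T10}. No two conflicting transmitters share a frequency.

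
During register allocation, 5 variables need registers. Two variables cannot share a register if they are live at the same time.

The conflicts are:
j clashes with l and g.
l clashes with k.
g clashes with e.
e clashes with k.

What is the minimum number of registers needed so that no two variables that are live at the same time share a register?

3

The cycle k-e-g-j-l-k has odd length 5, so it cannot be 2-colored; at least 3 registers are needed.
3 registers suffice: register 1 → {l, g}; register 2 → {j, k}; register 3 → {e}. Each listed conflict is separated.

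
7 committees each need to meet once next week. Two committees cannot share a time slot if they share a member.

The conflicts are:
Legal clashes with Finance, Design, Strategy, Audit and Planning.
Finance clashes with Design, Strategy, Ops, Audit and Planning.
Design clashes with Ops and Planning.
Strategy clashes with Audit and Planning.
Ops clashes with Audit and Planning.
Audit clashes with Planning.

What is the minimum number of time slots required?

5

Legal, Finance, Strategy, Audit, Planning are mutually in conflict, so at least 5 time slots are needed.
A valid assignment using 5 time slots: Legal=3, Finance=1, Design=4, Strategy=5, Ops=3, Audit=4, Planning=2. No two conflicting committees share a time slot.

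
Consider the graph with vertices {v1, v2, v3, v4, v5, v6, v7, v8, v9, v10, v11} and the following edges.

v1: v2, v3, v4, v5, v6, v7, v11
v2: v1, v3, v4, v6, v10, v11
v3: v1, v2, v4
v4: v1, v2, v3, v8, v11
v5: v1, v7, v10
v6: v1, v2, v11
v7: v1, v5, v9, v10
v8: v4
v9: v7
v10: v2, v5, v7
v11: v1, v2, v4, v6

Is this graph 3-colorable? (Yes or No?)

v1, v2, v6, v11 form a clique, so at least 4 colors are needed.
So 3 colors are not enough.

No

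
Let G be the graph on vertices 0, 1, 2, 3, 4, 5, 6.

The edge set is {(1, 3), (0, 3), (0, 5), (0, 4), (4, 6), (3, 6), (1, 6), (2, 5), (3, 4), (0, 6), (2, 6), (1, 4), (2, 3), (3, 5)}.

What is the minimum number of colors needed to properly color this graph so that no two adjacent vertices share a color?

4

0, 3, 4, 6 are mutually adjacent (a clique of size 4), so at least 4 colors are needed.
A valid assignment using 4 colors: 0=d, 1=d, 2=c, 3=a, 4=c, 5=b, 6=b. Each edge has distinct colors on its endpoints.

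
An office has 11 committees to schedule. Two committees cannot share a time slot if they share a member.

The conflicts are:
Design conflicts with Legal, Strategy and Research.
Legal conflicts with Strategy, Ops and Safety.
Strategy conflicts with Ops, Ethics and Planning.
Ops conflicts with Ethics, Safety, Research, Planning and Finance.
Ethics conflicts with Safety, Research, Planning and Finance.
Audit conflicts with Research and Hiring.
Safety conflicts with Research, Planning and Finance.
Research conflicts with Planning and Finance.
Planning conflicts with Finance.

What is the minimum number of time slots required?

Ops, Ethics, Safety, Research, Planning, Finance are mutually in conflict, so at least 6 time slots are needed.
6 time slots suffice: Design=2, Legal=3, Strategy=1, Ops=2, Ethics=5, Audit=2, Safety=4, Research=1, Planning=3, Hiring=1, Finance=6. Every pair that conflicts lands in different time slots.

6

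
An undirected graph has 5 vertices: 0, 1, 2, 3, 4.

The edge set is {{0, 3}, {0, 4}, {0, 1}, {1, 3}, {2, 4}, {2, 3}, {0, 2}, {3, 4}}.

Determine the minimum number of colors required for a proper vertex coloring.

4

0, 2, 3, 4 are pairwise adjacent (a clique of size 4), so at least 4 colors are needed.
One proper 4-coloring: 0=b, 1=c, 2=d, 3=a, 4=c. No two adjacent vertices share a color.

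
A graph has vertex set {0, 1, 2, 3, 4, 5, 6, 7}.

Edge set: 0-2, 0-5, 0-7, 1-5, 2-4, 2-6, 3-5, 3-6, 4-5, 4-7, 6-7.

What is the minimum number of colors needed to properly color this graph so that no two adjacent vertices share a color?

3

The cycle 7-4-5-3-6-7 has odd length 5, so it cannot be 2-colored; at least 3 colors are needed.
A valid assignment using 3 colors: 0=blue, 1=blue, 2=red, 3=green, 4=blue, 5=red, 6=blue, 7=red. Every edge joins two different colors.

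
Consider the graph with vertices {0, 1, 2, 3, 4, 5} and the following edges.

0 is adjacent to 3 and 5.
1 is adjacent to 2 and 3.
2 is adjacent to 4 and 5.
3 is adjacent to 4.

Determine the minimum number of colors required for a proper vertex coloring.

3

The cycle 2-4-3-0-5-2 has odd length 5, so it cannot be 2-colored; at least 3 colors are needed.
One proper 3-coloring: 0=green, 1=blue, 2=red, 3=red, 4=blue, 5=blue. Each edge has distinct colors on its endpoints.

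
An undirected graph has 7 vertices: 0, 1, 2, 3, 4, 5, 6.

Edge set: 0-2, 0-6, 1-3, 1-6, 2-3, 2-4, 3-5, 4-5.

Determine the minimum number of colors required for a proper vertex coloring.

3

The cycle 1-6-0-2-3-1 has odd length 5, so it cannot be 2-colored; at least 3 colors are needed.
One proper 3-coloring: 0=a, 1=b, 2=b, 3=a, 4=a, 5=b, 6=c. Every edge joins two different colors.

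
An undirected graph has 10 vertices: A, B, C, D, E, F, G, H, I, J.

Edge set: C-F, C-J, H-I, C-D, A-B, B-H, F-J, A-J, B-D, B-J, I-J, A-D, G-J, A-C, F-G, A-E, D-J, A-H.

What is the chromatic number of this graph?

A, C, D, J are pairwise adjacent (a clique of size 4), so at least 4 colors are needed.
4 colors suffice: A=2, B=3, C=3, D=4, E=1, F=2, G=3, H=1, I=2, J=1. No two adjacent vertices share a color.

4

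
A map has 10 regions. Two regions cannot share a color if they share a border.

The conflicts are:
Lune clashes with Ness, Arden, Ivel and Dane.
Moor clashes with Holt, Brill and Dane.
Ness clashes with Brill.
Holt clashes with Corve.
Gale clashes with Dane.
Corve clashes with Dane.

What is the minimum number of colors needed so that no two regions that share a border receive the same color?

3

The cycle Dane-Moor-Brill-Ness-Lune-Dane has odd length 5, so it cannot be 2-colored; at least 3 colors are needed.
One proper 3-coloring: Lune=2, Moor=2, Ness=3, Holt=1, Gale=2, Brill=1, Corve=2, Arden=1, Ivel=1, Dane=1. Every pair that conflicts lands in different colors.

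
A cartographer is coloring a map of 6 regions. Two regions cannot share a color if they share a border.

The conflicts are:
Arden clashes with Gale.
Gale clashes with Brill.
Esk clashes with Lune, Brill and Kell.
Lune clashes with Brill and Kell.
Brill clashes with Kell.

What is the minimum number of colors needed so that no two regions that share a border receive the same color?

4

Esk, Lune, Brill, Kell are mutually in conflict, so at least 4 colors are needed.
4 colors suffice: Arden=1, Gale=2, Esk=2, Lune=3, Brill=1, Kell=4. Every pair that conflicts lands in different colors.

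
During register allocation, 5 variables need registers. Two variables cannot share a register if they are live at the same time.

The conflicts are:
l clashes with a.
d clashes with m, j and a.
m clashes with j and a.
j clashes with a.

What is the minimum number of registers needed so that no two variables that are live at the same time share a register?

4

d, m, j, a all conflict with each other, so at least 4 registers are needed.
Using 4 registers: l=2, d=3, m=2, j=4, a=1. No two conflicting variables share a register.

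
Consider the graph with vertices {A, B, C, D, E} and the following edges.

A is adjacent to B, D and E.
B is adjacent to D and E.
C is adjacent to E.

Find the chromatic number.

A, B, E form a triangle, so at least 3 colors are needed.
One proper 3-coloring: A=2, B=3, C=2, D=1, E=1. Every edge joins two different colors.

3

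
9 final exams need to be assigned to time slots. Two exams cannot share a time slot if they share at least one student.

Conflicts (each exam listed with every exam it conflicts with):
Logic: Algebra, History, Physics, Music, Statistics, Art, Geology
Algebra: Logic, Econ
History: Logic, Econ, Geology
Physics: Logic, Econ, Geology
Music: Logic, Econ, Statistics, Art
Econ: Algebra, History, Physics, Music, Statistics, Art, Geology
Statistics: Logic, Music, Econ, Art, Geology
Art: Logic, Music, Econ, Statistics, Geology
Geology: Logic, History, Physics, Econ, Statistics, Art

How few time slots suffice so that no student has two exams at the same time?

4

Logic, Statistics, Art, Geology are mutually in conflict, so at least 4 time slots are needed.
A valid assignment using 4 time slots: Logic=1, Algebra=2, History=3, Physics=3, Music=2, Econ=1, Statistics=4, Art=3, Geology=2. Each listed conflict is separated.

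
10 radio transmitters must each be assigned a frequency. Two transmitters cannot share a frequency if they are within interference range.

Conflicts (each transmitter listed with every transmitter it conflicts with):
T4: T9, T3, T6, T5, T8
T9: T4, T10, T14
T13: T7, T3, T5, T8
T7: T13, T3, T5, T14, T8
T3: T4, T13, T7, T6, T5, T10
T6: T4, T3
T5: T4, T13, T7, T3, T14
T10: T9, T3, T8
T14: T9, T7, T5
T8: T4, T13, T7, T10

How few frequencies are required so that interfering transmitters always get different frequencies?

T13, T7, T3, T5 all conflict with each other, so at least 4 frequencies are needed.
4 frequencies suffice: frequency 1 → {T9, T3, T8}; frequency 2 → {T4, T7, T10}; frequency 3 → {T6, T5}; frequency 4 → {T13, T14}. Every pair that conflicts lands in different frequencies.

4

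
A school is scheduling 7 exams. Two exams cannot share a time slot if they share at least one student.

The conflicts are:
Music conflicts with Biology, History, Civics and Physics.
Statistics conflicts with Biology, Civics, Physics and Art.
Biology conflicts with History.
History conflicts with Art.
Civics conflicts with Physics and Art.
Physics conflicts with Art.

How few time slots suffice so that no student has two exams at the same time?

4

Statistics, Civics, Physics, Art all conflict with each other, so at least 4 time slots are needed.
4 time slots suffice: time slot 1 → {Biology, Physics}; time slot 2 → {History, Civics}; time slot 3 → {Music, Art}; time slot 4 → {Statistics}. Every pair that conflicts lands in different time slots.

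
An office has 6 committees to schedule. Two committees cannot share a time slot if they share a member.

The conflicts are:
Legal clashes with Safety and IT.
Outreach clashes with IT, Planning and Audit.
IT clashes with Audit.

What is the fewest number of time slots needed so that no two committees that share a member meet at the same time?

3

Outreach, IT, Audit pairwise conflict, so at least 3 time slots are needed.
3 time slots suffice: time slot 1 → {Safety, IT, Planning}; time slot 2 → {Legal, Outreach}; time slot 3 → {Audit}. Each listed conflict is separated.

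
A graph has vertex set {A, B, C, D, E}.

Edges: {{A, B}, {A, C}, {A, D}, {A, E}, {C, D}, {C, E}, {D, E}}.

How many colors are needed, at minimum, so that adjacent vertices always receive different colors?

A, C, D, E form a clique, so at least 4 colors are needed.
One proper 4-coloring: A=red, B=blue, C=green, D=blue, E=yellow. No two adjacent vertices share a color.

4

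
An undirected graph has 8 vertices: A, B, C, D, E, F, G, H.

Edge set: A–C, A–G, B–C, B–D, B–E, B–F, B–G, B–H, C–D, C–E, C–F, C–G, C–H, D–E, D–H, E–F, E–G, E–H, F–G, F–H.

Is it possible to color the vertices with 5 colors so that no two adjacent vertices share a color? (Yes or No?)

The chromatic number is 5. B, C, D, E, H are pairwise adjacent (a clique of size 5), so at least 5 colors are needed.
5 colors suffice: A=2, B=2, C=1, D=5, E=3, F=5, G=4, H=4.
That is already a proper 5-coloring.

Yes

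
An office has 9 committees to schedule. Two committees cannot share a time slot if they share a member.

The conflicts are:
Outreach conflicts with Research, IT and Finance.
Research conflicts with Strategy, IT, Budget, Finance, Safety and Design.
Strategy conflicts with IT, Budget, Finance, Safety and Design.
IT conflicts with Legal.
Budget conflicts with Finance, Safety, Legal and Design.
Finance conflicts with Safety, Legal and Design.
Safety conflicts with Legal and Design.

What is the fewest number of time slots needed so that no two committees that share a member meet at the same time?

6

Research, Strategy, Budget, Finance, Safety, Design pairwise conflict, so at least 6 time slots are needed.
6 time slots suffice: Outreach=3, Research=1, Strategy=4, IT=2, Budget=5, Finance=2, Safety=3, Legal=1, Design=6. Every pair that conflicts lands in different time slots.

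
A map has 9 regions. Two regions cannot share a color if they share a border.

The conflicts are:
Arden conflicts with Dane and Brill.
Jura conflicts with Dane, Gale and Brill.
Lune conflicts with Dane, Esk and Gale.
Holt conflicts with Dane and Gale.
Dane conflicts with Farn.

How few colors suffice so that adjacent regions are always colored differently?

Dane and Farn conflict, so at least 2 colors are needed.
2 colors suffice: color 1 → {Dane, Esk, Gale, Brill}; color 2 → {Arden, Jura, Lune, Holt, Farn}. Each listed conflict is separated.

2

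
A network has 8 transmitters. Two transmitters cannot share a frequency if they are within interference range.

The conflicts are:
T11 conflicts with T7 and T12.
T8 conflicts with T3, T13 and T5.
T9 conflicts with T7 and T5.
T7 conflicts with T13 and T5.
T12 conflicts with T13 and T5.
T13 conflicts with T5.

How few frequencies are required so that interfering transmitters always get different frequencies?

3

T9, T7, T5 pairwise conflict, so at least 3 frequencies are needed.
Using 3 frequencies: T11=1, T8=3, T9=2, T3=1, T7=3, T12=3, T13=2, T5=1. Every pair that conflicts lands in different frequencies.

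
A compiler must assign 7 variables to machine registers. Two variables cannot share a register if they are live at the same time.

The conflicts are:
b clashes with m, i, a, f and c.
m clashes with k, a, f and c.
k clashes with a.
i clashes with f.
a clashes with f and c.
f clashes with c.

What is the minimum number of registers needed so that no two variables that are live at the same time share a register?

5

b, m, a, f, c pairwise conflict, so at least 5 registers are needed.
5 registers suffice: register 1 → {i, a}; register 2 → {b, k}; register 3 → {m}; register 4 → {f}; register 5 → {c}. Each listed conflict is separated.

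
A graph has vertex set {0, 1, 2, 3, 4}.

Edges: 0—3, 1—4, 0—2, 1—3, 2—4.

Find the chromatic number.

3

The cycle 0-2-4-1-3-0 has odd length 5, so it cannot be 2-colored; at least 3 colors are needed.
3 colors suffice: color a → {3, 4}; color b → {1, 2}; color c → {0}. Each edge has distinct colors on its endpoints.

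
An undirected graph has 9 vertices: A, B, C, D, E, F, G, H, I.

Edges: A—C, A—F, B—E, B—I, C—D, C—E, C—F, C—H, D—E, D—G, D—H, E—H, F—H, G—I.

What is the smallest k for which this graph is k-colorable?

C, D, E, H are mutually adjacent (a clique of size 4), so at least 4 colors are needed.
4 colors suffice: A=2, B=2, C=1, D=3, E=4, F=3, G=2, H=2, I=1. Each edge has distinct colors on its endpoints.

4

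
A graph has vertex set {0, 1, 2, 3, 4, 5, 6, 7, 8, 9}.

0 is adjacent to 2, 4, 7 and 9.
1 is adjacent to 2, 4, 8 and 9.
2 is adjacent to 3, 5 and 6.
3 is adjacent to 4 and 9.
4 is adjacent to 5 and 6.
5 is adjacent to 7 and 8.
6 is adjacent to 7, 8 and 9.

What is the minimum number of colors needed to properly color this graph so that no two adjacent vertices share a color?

4 and 6 are adjacent, so at least 2 colors are needed.
2 colors suffice: color a → {2, 4, 7, 8, 9}; color b → {0, 1, 3, 5, 6}. No two adjacent vertices share a color.

2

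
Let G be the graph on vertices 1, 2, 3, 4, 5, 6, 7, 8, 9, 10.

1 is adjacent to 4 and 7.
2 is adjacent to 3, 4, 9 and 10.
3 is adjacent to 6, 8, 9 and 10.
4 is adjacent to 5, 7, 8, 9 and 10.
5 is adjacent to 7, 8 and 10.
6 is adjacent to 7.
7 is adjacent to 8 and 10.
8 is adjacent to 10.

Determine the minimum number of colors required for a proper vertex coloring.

5

4, 5, 7, 8, 10 are mutually adjacent (a clique of size 5), so at least 5 colors are needed.
5 colors suffice: color a → {3, 4}; color b → {1, 6, 9, 10}; color c → {2, 7}; color d → {8}; color e → {5}. No two adjacent vertices share a color.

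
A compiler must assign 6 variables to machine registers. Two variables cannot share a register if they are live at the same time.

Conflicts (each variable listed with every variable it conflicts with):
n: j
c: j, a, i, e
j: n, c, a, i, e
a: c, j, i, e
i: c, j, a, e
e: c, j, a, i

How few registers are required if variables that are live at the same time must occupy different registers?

c, j, a, i, e pairwise conflict, so at least 5 registers are needed.
Using 5 registers: n=2, c=3, j=1, a=2, i=4, e=5. No two conflicting variables share a register.

5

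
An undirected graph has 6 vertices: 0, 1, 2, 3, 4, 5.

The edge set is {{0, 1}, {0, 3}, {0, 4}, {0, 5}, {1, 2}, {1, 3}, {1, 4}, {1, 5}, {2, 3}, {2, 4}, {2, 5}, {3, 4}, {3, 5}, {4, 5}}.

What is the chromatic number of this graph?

5

1, 2, 3, 4, 5 form a clique, so at least 5 colors are needed.
5 colors suffice: color a → {3}; color b → {1}; color c → {5}; color d → {4}; color e → {0, 2}. Each edge has distinct colors on its endpoints.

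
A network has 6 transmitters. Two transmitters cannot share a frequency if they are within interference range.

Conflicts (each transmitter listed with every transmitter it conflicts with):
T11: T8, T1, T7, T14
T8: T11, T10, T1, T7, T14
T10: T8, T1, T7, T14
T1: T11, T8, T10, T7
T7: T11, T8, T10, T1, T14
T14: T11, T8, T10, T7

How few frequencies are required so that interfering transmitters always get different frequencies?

4

T8, T10, T7, T14 pairwise conflict, so at least 4 frequencies are needed.
A valid assignment using 4 frequencies: T11=3, T8=1, T10=3, T1=4, T7=2, T14=4. Every pair that conflicts lands in different frequencies.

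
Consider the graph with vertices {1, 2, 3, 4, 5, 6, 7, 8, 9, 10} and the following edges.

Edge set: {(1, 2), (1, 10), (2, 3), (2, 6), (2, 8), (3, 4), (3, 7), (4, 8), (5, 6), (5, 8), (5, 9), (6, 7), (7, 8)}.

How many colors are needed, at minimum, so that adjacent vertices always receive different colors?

2 and 8 are adjacent, so at least 2 colors are needed.
One proper 2-coloring: 1=b, 2=a, 3=b, 4=a, 5=a, 6=b, 7=a, 8=b, 9=b, 10=a. Each edge has distinct colors on its endpoints.

2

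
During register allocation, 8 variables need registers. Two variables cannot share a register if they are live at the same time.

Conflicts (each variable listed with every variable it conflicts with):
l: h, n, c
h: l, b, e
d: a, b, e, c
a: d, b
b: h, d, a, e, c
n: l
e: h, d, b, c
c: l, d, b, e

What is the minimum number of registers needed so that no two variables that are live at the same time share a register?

d, b, e, c pairwise conflict, so at least 4 registers are needed.
4 registers suffice: register 1 → {l, b}; register 2 → {h, a, n, c}; register 3 → {d}; register 4 → {e}. Every pair that conflicts lands in different registers.

4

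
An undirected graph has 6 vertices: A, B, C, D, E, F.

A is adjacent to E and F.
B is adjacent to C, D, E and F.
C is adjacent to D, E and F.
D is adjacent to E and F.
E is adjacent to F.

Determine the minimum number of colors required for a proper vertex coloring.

B, C, D, E, F are mutually adjacent (a clique of size 5), so at least 5 colors are needed.
A valid assignment using 5 colors: A=green, B=green, C=purple, D=yellow, E=red, F=blue. No two adjacent vertices share a color.

5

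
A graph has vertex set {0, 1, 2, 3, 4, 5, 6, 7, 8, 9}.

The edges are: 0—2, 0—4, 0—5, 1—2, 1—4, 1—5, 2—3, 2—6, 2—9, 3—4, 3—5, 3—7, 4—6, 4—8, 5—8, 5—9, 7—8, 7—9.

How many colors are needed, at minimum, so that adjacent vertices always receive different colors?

2

3 and 4 are adjacent, so at least 2 colors are needed.
2 colors suffice: color red → {2, 4, 5, 7}; color blue → {0, 1, 3, 6, 8, 9}. Each edge has distinct colors on its endpoints.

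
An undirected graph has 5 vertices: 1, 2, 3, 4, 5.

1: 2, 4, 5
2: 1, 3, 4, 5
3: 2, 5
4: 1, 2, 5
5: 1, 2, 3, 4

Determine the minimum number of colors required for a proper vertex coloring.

1, 2, 4, 5 form a clique, so at least 4 colors are needed.
4 colors suffice: 1=c, 2=a, 3=c, 4=d, 5=b. No two adjacent vertices share a color.

4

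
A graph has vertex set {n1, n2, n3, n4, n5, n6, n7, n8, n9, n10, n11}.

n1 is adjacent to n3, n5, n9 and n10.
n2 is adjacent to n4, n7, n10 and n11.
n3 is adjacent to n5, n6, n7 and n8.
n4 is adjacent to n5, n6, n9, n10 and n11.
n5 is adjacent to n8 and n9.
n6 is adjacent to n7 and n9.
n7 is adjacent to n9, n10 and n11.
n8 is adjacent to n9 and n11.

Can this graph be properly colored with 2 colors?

n3, n6, n7 form a triangle, so at least 3 colors are needed.
So 2 colors are not enough.

No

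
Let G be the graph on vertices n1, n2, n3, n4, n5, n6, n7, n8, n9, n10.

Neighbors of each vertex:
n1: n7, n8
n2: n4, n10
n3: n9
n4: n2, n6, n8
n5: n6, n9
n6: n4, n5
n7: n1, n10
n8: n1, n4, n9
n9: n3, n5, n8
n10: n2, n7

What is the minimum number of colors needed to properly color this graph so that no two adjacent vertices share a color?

3

The cycle n4-n6-n5-n9-n8-n4 has odd length 5, so it cannot be 2-colored; at least 3 colors are needed.
3 colors suffice: n1=2, n2=1, n3=1, n4=2, n5=1, n6=3, n7=1, n8=1, n9=2, n10=2. No two adjacent vertices share a color.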